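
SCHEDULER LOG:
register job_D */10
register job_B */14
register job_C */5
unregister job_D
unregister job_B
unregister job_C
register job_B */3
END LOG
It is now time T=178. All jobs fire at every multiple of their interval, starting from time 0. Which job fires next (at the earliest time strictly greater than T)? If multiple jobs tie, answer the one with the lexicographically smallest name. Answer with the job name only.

Answer: job_B

Derivation:
Op 1: register job_D */10 -> active={job_D:*/10}
Op 2: register job_B */14 -> active={job_B:*/14, job_D:*/10}
Op 3: register job_C */5 -> active={job_B:*/14, job_C:*/5, job_D:*/10}
Op 4: unregister job_D -> active={job_B:*/14, job_C:*/5}
Op 5: unregister job_B -> active={job_C:*/5}
Op 6: unregister job_C -> active={}
Op 7: register job_B */3 -> active={job_B:*/3}
  job_B: interval 3, next fire after T=178 is 180
Earliest = 180, winner (lex tiebreak) = job_B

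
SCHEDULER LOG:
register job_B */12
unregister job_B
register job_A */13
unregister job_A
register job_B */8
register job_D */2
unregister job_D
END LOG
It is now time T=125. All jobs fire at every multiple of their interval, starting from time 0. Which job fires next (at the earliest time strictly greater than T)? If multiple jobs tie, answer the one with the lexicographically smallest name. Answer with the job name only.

Answer: job_B

Derivation:
Op 1: register job_B */12 -> active={job_B:*/12}
Op 2: unregister job_B -> active={}
Op 3: register job_A */13 -> active={job_A:*/13}
Op 4: unregister job_A -> active={}
Op 5: register job_B */8 -> active={job_B:*/8}
Op 6: register job_D */2 -> active={job_B:*/8, job_D:*/2}
Op 7: unregister job_D -> active={job_B:*/8}
  job_B: interval 8, next fire after T=125 is 128
Earliest = 128, winner (lex tiebreak) = job_B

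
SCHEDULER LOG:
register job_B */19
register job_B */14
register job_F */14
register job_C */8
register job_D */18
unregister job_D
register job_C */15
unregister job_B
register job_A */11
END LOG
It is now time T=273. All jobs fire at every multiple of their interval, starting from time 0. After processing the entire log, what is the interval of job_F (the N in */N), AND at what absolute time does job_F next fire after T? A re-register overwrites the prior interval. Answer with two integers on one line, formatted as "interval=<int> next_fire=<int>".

Op 1: register job_B */19 -> active={job_B:*/19}
Op 2: register job_B */14 -> active={job_B:*/14}
Op 3: register job_F */14 -> active={job_B:*/14, job_F:*/14}
Op 4: register job_C */8 -> active={job_B:*/14, job_C:*/8, job_F:*/14}
Op 5: register job_D */18 -> active={job_B:*/14, job_C:*/8, job_D:*/18, job_F:*/14}
Op 6: unregister job_D -> active={job_B:*/14, job_C:*/8, job_F:*/14}
Op 7: register job_C */15 -> active={job_B:*/14, job_C:*/15, job_F:*/14}
Op 8: unregister job_B -> active={job_C:*/15, job_F:*/14}
Op 9: register job_A */11 -> active={job_A:*/11, job_C:*/15, job_F:*/14}
Final interval of job_F = 14
Next fire of job_F after T=273: (273//14+1)*14 = 280

Answer: interval=14 next_fire=280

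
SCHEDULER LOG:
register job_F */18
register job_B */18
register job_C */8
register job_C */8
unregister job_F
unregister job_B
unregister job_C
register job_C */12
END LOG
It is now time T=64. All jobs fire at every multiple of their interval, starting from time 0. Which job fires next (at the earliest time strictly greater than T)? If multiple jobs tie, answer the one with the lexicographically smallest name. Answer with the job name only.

Op 1: register job_F */18 -> active={job_F:*/18}
Op 2: register job_B */18 -> active={job_B:*/18, job_F:*/18}
Op 3: register job_C */8 -> active={job_B:*/18, job_C:*/8, job_F:*/18}
Op 4: register job_C */8 -> active={job_B:*/18, job_C:*/8, job_F:*/18}
Op 5: unregister job_F -> active={job_B:*/18, job_C:*/8}
Op 6: unregister job_B -> active={job_C:*/8}
Op 7: unregister job_C -> active={}
Op 8: register job_C */12 -> active={job_C:*/12}
  job_C: interval 12, next fire after T=64 is 72
Earliest = 72, winner (lex tiebreak) = job_C

Answer: job_C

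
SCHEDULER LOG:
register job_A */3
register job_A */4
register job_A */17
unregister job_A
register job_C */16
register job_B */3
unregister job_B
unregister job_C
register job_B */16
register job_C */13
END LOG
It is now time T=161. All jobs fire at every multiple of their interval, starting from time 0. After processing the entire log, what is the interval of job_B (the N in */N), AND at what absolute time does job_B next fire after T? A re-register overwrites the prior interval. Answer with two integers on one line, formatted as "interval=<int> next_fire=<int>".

Answer: interval=16 next_fire=176

Derivation:
Op 1: register job_A */3 -> active={job_A:*/3}
Op 2: register job_A */4 -> active={job_A:*/4}
Op 3: register job_A */17 -> active={job_A:*/17}
Op 4: unregister job_A -> active={}
Op 5: register job_C */16 -> active={job_C:*/16}
Op 6: register job_B */3 -> active={job_B:*/3, job_C:*/16}
Op 7: unregister job_B -> active={job_C:*/16}
Op 8: unregister job_C -> active={}
Op 9: register job_B */16 -> active={job_B:*/16}
Op 10: register job_C */13 -> active={job_B:*/16, job_C:*/13}
Final interval of job_B = 16
Next fire of job_B after T=161: (161//16+1)*16 = 176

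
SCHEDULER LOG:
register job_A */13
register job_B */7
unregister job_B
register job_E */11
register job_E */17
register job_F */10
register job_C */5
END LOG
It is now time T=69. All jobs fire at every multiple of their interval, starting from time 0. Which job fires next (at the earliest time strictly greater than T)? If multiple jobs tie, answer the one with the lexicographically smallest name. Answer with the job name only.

Op 1: register job_A */13 -> active={job_A:*/13}
Op 2: register job_B */7 -> active={job_A:*/13, job_B:*/7}
Op 3: unregister job_B -> active={job_A:*/13}
Op 4: register job_E */11 -> active={job_A:*/13, job_E:*/11}
Op 5: register job_E */17 -> active={job_A:*/13, job_E:*/17}
Op 6: register job_F */10 -> active={job_A:*/13, job_E:*/17, job_F:*/10}
Op 7: register job_C */5 -> active={job_A:*/13, job_C:*/5, job_E:*/17, job_F:*/10}
  job_A: interval 13, next fire after T=69 is 78
  job_C: interval 5, next fire after T=69 is 70
  job_E: interval 17, next fire after T=69 is 85
  job_F: interval 10, next fire after T=69 is 70
Earliest = 70, winner (lex tiebreak) = job_C

Answer: job_C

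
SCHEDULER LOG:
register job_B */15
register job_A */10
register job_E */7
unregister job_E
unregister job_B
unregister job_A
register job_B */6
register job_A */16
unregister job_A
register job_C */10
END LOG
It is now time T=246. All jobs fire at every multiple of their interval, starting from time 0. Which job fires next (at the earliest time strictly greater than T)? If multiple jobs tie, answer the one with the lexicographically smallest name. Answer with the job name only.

Op 1: register job_B */15 -> active={job_B:*/15}
Op 2: register job_A */10 -> active={job_A:*/10, job_B:*/15}
Op 3: register job_E */7 -> active={job_A:*/10, job_B:*/15, job_E:*/7}
Op 4: unregister job_E -> active={job_A:*/10, job_B:*/15}
Op 5: unregister job_B -> active={job_A:*/10}
Op 6: unregister job_A -> active={}
Op 7: register job_B */6 -> active={job_B:*/6}
Op 8: register job_A */16 -> active={job_A:*/16, job_B:*/6}
Op 9: unregister job_A -> active={job_B:*/6}
Op 10: register job_C */10 -> active={job_B:*/6, job_C:*/10}
  job_B: interval 6, next fire after T=246 is 252
  job_C: interval 10, next fire after T=246 is 250
Earliest = 250, winner (lex tiebreak) = job_C

Answer: job_C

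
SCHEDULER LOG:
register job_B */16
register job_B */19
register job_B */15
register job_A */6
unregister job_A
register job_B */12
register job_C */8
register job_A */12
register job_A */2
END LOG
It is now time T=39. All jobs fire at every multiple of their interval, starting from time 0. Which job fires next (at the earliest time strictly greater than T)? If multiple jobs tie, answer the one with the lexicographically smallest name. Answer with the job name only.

Op 1: register job_B */16 -> active={job_B:*/16}
Op 2: register job_B */19 -> active={job_B:*/19}
Op 3: register job_B */15 -> active={job_B:*/15}
Op 4: register job_A */6 -> active={job_A:*/6, job_B:*/15}
Op 5: unregister job_A -> active={job_B:*/15}
Op 6: register job_B */12 -> active={job_B:*/12}
Op 7: register job_C */8 -> active={job_B:*/12, job_C:*/8}
Op 8: register job_A */12 -> active={job_A:*/12, job_B:*/12, job_C:*/8}
Op 9: register job_A */2 -> active={job_A:*/2, job_B:*/12, job_C:*/8}
  job_A: interval 2, next fire after T=39 is 40
  job_B: interval 12, next fire after T=39 is 48
  job_C: interval 8, next fire after T=39 is 40
Earliest = 40, winner (lex tiebreak) = job_A

Answer: job_A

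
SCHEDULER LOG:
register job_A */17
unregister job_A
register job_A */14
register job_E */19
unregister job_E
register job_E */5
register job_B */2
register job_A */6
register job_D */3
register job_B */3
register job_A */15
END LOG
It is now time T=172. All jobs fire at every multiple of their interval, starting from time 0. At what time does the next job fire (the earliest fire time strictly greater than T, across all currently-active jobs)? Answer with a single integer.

Op 1: register job_A */17 -> active={job_A:*/17}
Op 2: unregister job_A -> active={}
Op 3: register job_A */14 -> active={job_A:*/14}
Op 4: register job_E */19 -> active={job_A:*/14, job_E:*/19}
Op 5: unregister job_E -> active={job_A:*/14}
Op 6: register job_E */5 -> active={job_A:*/14, job_E:*/5}
Op 7: register job_B */2 -> active={job_A:*/14, job_B:*/2, job_E:*/5}
Op 8: register job_A */6 -> active={job_A:*/6, job_B:*/2, job_E:*/5}
Op 9: register job_D */3 -> active={job_A:*/6, job_B:*/2, job_D:*/3, job_E:*/5}
Op 10: register job_B */3 -> active={job_A:*/6, job_B:*/3, job_D:*/3, job_E:*/5}
Op 11: register job_A */15 -> active={job_A:*/15, job_B:*/3, job_D:*/3, job_E:*/5}
  job_A: interval 15, next fire after T=172 is 180
  job_B: interval 3, next fire after T=172 is 174
  job_D: interval 3, next fire after T=172 is 174
  job_E: interval 5, next fire after T=172 is 175
Earliest fire time = 174 (job job_B)

Answer: 174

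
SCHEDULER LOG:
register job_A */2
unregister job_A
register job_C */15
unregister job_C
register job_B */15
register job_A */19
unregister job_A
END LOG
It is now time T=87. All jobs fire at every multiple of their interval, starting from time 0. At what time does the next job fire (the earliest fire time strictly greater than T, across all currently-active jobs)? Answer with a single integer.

Answer: 90

Derivation:
Op 1: register job_A */2 -> active={job_A:*/2}
Op 2: unregister job_A -> active={}
Op 3: register job_C */15 -> active={job_C:*/15}
Op 4: unregister job_C -> active={}
Op 5: register job_B */15 -> active={job_B:*/15}
Op 6: register job_A */19 -> active={job_A:*/19, job_B:*/15}
Op 7: unregister job_A -> active={job_B:*/15}
  job_B: interval 15, next fire after T=87 is 90
Earliest fire time = 90 (job job_B)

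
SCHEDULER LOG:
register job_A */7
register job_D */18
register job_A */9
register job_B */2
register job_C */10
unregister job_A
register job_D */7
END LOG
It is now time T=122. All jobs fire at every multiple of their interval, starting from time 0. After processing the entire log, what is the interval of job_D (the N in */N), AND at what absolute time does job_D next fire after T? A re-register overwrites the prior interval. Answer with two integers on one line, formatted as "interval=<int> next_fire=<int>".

Answer: interval=7 next_fire=126

Derivation:
Op 1: register job_A */7 -> active={job_A:*/7}
Op 2: register job_D */18 -> active={job_A:*/7, job_D:*/18}
Op 3: register job_A */9 -> active={job_A:*/9, job_D:*/18}
Op 4: register job_B */2 -> active={job_A:*/9, job_B:*/2, job_D:*/18}
Op 5: register job_C */10 -> active={job_A:*/9, job_B:*/2, job_C:*/10, job_D:*/18}
Op 6: unregister job_A -> active={job_B:*/2, job_C:*/10, job_D:*/18}
Op 7: register job_D */7 -> active={job_B:*/2, job_C:*/10, job_D:*/7}
Final interval of job_D = 7
Next fire of job_D after T=122: (122//7+1)*7 = 126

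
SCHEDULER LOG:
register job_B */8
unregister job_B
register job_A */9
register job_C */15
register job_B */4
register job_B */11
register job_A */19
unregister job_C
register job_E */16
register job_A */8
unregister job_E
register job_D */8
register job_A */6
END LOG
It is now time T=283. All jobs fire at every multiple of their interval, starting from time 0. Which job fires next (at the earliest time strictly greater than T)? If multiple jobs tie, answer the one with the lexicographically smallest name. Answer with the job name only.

Op 1: register job_B */8 -> active={job_B:*/8}
Op 2: unregister job_B -> active={}
Op 3: register job_A */9 -> active={job_A:*/9}
Op 4: register job_C */15 -> active={job_A:*/9, job_C:*/15}
Op 5: register job_B */4 -> active={job_A:*/9, job_B:*/4, job_C:*/15}
Op 6: register job_B */11 -> active={job_A:*/9, job_B:*/11, job_C:*/15}
Op 7: register job_A */19 -> active={job_A:*/19, job_B:*/11, job_C:*/15}
Op 8: unregister job_C -> active={job_A:*/19, job_B:*/11}
Op 9: register job_E */16 -> active={job_A:*/19, job_B:*/11, job_E:*/16}
Op 10: register job_A */8 -> active={job_A:*/8, job_B:*/11, job_E:*/16}
Op 11: unregister job_E -> active={job_A:*/8, job_B:*/11}
Op 12: register job_D */8 -> active={job_A:*/8, job_B:*/11, job_D:*/8}
Op 13: register job_A */6 -> active={job_A:*/6, job_B:*/11, job_D:*/8}
  job_A: interval 6, next fire after T=283 is 288
  job_B: interval 11, next fire after T=283 is 286
  job_D: interval 8, next fire after T=283 is 288
Earliest = 286, winner (lex tiebreak) = job_B

Answer: job_B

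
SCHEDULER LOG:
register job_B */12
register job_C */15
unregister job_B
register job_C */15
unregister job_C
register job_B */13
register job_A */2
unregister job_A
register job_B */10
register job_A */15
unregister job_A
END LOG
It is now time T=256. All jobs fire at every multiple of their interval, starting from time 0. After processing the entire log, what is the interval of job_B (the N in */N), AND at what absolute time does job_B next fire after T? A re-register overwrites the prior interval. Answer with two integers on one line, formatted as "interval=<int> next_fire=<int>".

Answer: interval=10 next_fire=260

Derivation:
Op 1: register job_B */12 -> active={job_B:*/12}
Op 2: register job_C */15 -> active={job_B:*/12, job_C:*/15}
Op 3: unregister job_B -> active={job_C:*/15}
Op 4: register job_C */15 -> active={job_C:*/15}
Op 5: unregister job_C -> active={}
Op 6: register job_B */13 -> active={job_B:*/13}
Op 7: register job_A */2 -> active={job_A:*/2, job_B:*/13}
Op 8: unregister job_A -> active={job_B:*/13}
Op 9: register job_B */10 -> active={job_B:*/10}
Op 10: register job_A */15 -> active={job_A:*/15, job_B:*/10}
Op 11: unregister job_A -> active={job_B:*/10}
Final interval of job_B = 10
Next fire of job_B after T=256: (256//10+1)*10 = 260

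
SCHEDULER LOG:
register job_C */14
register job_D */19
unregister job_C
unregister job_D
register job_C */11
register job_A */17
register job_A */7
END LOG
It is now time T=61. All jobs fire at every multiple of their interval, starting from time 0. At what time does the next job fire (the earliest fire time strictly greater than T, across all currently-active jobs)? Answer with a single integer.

Op 1: register job_C */14 -> active={job_C:*/14}
Op 2: register job_D */19 -> active={job_C:*/14, job_D:*/19}
Op 3: unregister job_C -> active={job_D:*/19}
Op 4: unregister job_D -> active={}
Op 5: register job_C */11 -> active={job_C:*/11}
Op 6: register job_A */17 -> active={job_A:*/17, job_C:*/11}
Op 7: register job_A */7 -> active={job_A:*/7, job_C:*/11}
  job_A: interval 7, next fire after T=61 is 63
  job_C: interval 11, next fire after T=61 is 66
Earliest fire time = 63 (job job_A)

Answer: 63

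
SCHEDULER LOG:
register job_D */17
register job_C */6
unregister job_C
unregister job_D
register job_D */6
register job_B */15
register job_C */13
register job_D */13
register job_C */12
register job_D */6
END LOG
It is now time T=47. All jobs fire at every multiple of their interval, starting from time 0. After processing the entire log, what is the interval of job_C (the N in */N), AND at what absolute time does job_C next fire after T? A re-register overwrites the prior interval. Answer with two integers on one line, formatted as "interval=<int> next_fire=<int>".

Op 1: register job_D */17 -> active={job_D:*/17}
Op 2: register job_C */6 -> active={job_C:*/6, job_D:*/17}
Op 3: unregister job_C -> active={job_D:*/17}
Op 4: unregister job_D -> active={}
Op 5: register job_D */6 -> active={job_D:*/6}
Op 6: register job_B */15 -> active={job_B:*/15, job_D:*/6}
Op 7: register job_C */13 -> active={job_B:*/15, job_C:*/13, job_D:*/6}
Op 8: register job_D */13 -> active={job_B:*/15, job_C:*/13, job_D:*/13}
Op 9: register job_C */12 -> active={job_B:*/15, job_C:*/12, job_D:*/13}
Op 10: register job_D */6 -> active={job_B:*/15, job_C:*/12, job_D:*/6}
Final interval of job_C = 12
Next fire of job_C after T=47: (47//12+1)*12 = 48

Answer: interval=12 next_fire=48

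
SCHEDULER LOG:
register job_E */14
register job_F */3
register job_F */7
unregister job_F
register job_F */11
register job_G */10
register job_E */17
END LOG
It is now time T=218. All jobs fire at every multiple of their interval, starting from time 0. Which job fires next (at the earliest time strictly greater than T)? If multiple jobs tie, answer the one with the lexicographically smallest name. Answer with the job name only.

Answer: job_F

Derivation:
Op 1: register job_E */14 -> active={job_E:*/14}
Op 2: register job_F */3 -> active={job_E:*/14, job_F:*/3}
Op 3: register job_F */7 -> active={job_E:*/14, job_F:*/7}
Op 4: unregister job_F -> active={job_E:*/14}
Op 5: register job_F */11 -> active={job_E:*/14, job_F:*/11}
Op 6: register job_G */10 -> active={job_E:*/14, job_F:*/11, job_G:*/10}
Op 7: register job_E */17 -> active={job_E:*/17, job_F:*/11, job_G:*/10}
  job_E: interval 17, next fire after T=218 is 221
  job_F: interval 11, next fire after T=218 is 220
  job_G: interval 10, next fire after T=218 is 220
Earliest = 220, winner (lex tiebreak) = job_F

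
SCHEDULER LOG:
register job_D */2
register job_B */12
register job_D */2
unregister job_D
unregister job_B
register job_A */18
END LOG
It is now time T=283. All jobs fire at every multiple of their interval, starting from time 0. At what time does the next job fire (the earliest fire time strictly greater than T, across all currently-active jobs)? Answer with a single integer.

Op 1: register job_D */2 -> active={job_D:*/2}
Op 2: register job_B */12 -> active={job_B:*/12, job_D:*/2}
Op 3: register job_D */2 -> active={job_B:*/12, job_D:*/2}
Op 4: unregister job_D -> active={job_B:*/12}
Op 5: unregister job_B -> active={}
Op 6: register job_A */18 -> active={job_A:*/18}
  job_A: interval 18, next fire after T=283 is 288
Earliest fire time = 288 (job job_A)

Answer: 288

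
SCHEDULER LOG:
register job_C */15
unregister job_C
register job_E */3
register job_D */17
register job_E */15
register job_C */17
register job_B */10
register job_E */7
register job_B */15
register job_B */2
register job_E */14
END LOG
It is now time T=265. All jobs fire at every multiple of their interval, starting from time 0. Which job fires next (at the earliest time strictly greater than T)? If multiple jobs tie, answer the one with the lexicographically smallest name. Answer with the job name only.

Op 1: register job_C */15 -> active={job_C:*/15}
Op 2: unregister job_C -> active={}
Op 3: register job_E */3 -> active={job_E:*/3}
Op 4: register job_D */17 -> active={job_D:*/17, job_E:*/3}
Op 5: register job_E */15 -> active={job_D:*/17, job_E:*/15}
Op 6: register job_C */17 -> active={job_C:*/17, job_D:*/17, job_E:*/15}
Op 7: register job_B */10 -> active={job_B:*/10, job_C:*/17, job_D:*/17, job_E:*/15}
Op 8: register job_E */7 -> active={job_B:*/10, job_C:*/17, job_D:*/17, job_E:*/7}
Op 9: register job_B */15 -> active={job_B:*/15, job_C:*/17, job_D:*/17, job_E:*/7}
Op 10: register job_B */2 -> active={job_B:*/2, job_C:*/17, job_D:*/17, job_E:*/7}
Op 11: register job_E */14 -> active={job_B:*/2, job_C:*/17, job_D:*/17, job_E:*/14}
  job_B: interval 2, next fire after T=265 is 266
  job_C: interval 17, next fire after T=265 is 272
  job_D: interval 17, next fire after T=265 is 272
  job_E: interval 14, next fire after T=265 is 266
Earliest = 266, winner (lex tiebreak) = job_B

Answer: job_B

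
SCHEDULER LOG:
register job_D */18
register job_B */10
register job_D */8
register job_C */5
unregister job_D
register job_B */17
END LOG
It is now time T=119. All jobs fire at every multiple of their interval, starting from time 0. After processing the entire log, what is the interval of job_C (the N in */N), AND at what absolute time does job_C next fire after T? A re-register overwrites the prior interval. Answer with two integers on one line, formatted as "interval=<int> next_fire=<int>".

Answer: interval=5 next_fire=120

Derivation:
Op 1: register job_D */18 -> active={job_D:*/18}
Op 2: register job_B */10 -> active={job_B:*/10, job_D:*/18}
Op 3: register job_D */8 -> active={job_B:*/10, job_D:*/8}
Op 4: register job_C */5 -> active={job_B:*/10, job_C:*/5, job_D:*/8}
Op 5: unregister job_D -> active={job_B:*/10, job_C:*/5}
Op 6: register job_B */17 -> active={job_B:*/17, job_C:*/5}
Final interval of job_C = 5
Next fire of job_C after T=119: (119//5+1)*5 = 120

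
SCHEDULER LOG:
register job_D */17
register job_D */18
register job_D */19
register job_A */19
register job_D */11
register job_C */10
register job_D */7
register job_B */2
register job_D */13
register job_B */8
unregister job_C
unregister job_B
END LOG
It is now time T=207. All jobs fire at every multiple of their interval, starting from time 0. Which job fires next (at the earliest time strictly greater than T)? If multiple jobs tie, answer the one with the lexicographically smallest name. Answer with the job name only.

Op 1: register job_D */17 -> active={job_D:*/17}
Op 2: register job_D */18 -> active={job_D:*/18}
Op 3: register job_D */19 -> active={job_D:*/19}
Op 4: register job_A */19 -> active={job_A:*/19, job_D:*/19}
Op 5: register job_D */11 -> active={job_A:*/19, job_D:*/11}
Op 6: register job_C */10 -> active={job_A:*/19, job_C:*/10, job_D:*/11}
Op 7: register job_D */7 -> active={job_A:*/19, job_C:*/10, job_D:*/7}
Op 8: register job_B */2 -> active={job_A:*/19, job_B:*/2, job_C:*/10, job_D:*/7}
Op 9: register job_D */13 -> active={job_A:*/19, job_B:*/2, job_C:*/10, job_D:*/13}
Op 10: register job_B */8 -> active={job_A:*/19, job_B:*/8, job_C:*/10, job_D:*/13}
Op 11: unregister job_C -> active={job_A:*/19, job_B:*/8, job_D:*/13}
Op 12: unregister job_B -> active={job_A:*/19, job_D:*/13}
  job_A: interval 19, next fire after T=207 is 209
  job_D: interval 13, next fire after T=207 is 208
Earliest = 208, winner (lex tiebreak) = job_D

Answer: job_D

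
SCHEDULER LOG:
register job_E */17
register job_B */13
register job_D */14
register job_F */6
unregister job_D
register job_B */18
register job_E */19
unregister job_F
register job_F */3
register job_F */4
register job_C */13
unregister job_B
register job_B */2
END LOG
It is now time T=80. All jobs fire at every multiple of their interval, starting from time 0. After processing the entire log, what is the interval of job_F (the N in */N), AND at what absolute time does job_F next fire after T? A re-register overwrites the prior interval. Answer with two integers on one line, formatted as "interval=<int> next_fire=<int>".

Op 1: register job_E */17 -> active={job_E:*/17}
Op 2: register job_B */13 -> active={job_B:*/13, job_E:*/17}
Op 3: register job_D */14 -> active={job_B:*/13, job_D:*/14, job_E:*/17}
Op 4: register job_F */6 -> active={job_B:*/13, job_D:*/14, job_E:*/17, job_F:*/6}
Op 5: unregister job_D -> active={job_B:*/13, job_E:*/17, job_F:*/6}
Op 6: register job_B */18 -> active={job_B:*/18, job_E:*/17, job_F:*/6}
Op 7: register job_E */19 -> active={job_B:*/18, job_E:*/19, job_F:*/6}
Op 8: unregister job_F -> active={job_B:*/18, job_E:*/19}
Op 9: register job_F */3 -> active={job_B:*/18, job_E:*/19, job_F:*/3}
Op 10: register job_F */4 -> active={job_B:*/18, job_E:*/19, job_F:*/4}
Op 11: register job_C */13 -> active={job_B:*/18, job_C:*/13, job_E:*/19, job_F:*/4}
Op 12: unregister job_B -> active={job_C:*/13, job_E:*/19, job_F:*/4}
Op 13: register job_B */2 -> active={job_B:*/2, job_C:*/13, job_E:*/19, job_F:*/4}
Final interval of job_F = 4
Next fire of job_F after T=80: (80//4+1)*4 = 84

Answer: interval=4 next_fire=84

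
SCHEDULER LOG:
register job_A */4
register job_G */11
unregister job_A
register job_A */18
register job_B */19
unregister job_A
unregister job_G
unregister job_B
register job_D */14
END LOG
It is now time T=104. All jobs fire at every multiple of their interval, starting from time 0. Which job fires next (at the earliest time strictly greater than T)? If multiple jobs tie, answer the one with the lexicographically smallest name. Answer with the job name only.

Op 1: register job_A */4 -> active={job_A:*/4}
Op 2: register job_G */11 -> active={job_A:*/4, job_G:*/11}
Op 3: unregister job_A -> active={job_G:*/11}
Op 4: register job_A */18 -> active={job_A:*/18, job_G:*/11}
Op 5: register job_B */19 -> active={job_A:*/18, job_B:*/19, job_G:*/11}
Op 6: unregister job_A -> active={job_B:*/19, job_G:*/11}
Op 7: unregister job_G -> active={job_B:*/19}
Op 8: unregister job_B -> active={}
Op 9: register job_D */14 -> active={job_D:*/14}
  job_D: interval 14, next fire after T=104 is 112
Earliest = 112, winner (lex tiebreak) = job_D

Answer: job_D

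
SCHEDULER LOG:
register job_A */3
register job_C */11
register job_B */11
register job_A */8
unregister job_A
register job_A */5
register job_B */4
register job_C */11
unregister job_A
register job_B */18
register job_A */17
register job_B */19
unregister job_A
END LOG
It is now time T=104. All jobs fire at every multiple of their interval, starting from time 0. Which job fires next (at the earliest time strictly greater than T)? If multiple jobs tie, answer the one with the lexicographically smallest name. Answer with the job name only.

Op 1: register job_A */3 -> active={job_A:*/3}
Op 2: register job_C */11 -> active={job_A:*/3, job_C:*/11}
Op 3: register job_B */11 -> active={job_A:*/3, job_B:*/11, job_C:*/11}
Op 4: register job_A */8 -> active={job_A:*/8, job_B:*/11, job_C:*/11}
Op 5: unregister job_A -> active={job_B:*/11, job_C:*/11}
Op 6: register job_A */5 -> active={job_A:*/5, job_B:*/11, job_C:*/11}
Op 7: register job_B */4 -> active={job_A:*/5, job_B:*/4, job_C:*/11}
Op 8: register job_C */11 -> active={job_A:*/5, job_B:*/4, job_C:*/11}
Op 9: unregister job_A -> active={job_B:*/4, job_C:*/11}
Op 10: register job_B */18 -> active={job_B:*/18, job_C:*/11}
Op 11: register job_A */17 -> active={job_A:*/17, job_B:*/18, job_C:*/11}
Op 12: register job_B */19 -> active={job_A:*/17, job_B:*/19, job_C:*/11}
Op 13: unregister job_A -> active={job_B:*/19, job_C:*/11}
  job_B: interval 19, next fire after T=104 is 114
  job_C: interval 11, next fire after T=104 is 110
Earliest = 110, winner (lex tiebreak) = job_C

Answer: job_C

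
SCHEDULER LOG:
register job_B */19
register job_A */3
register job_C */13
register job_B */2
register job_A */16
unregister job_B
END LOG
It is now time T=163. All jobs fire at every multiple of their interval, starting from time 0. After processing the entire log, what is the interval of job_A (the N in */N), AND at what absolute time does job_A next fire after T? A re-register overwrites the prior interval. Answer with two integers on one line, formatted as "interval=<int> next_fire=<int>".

Answer: interval=16 next_fire=176

Derivation:
Op 1: register job_B */19 -> active={job_B:*/19}
Op 2: register job_A */3 -> active={job_A:*/3, job_B:*/19}
Op 3: register job_C */13 -> active={job_A:*/3, job_B:*/19, job_C:*/13}
Op 4: register job_B */2 -> active={job_A:*/3, job_B:*/2, job_C:*/13}
Op 5: register job_A */16 -> active={job_A:*/16, job_B:*/2, job_C:*/13}
Op 6: unregister job_B -> active={job_A:*/16, job_C:*/13}
Final interval of job_A = 16
Next fire of job_A after T=163: (163//16+1)*16 = 176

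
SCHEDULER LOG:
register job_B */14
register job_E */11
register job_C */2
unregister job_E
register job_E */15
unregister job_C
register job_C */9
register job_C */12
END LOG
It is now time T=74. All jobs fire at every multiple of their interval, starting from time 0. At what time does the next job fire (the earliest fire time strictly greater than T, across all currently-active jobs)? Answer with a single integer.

Op 1: register job_B */14 -> active={job_B:*/14}
Op 2: register job_E */11 -> active={job_B:*/14, job_E:*/11}
Op 3: register job_C */2 -> active={job_B:*/14, job_C:*/2, job_E:*/11}
Op 4: unregister job_E -> active={job_B:*/14, job_C:*/2}
Op 5: register job_E */15 -> active={job_B:*/14, job_C:*/2, job_E:*/15}
Op 6: unregister job_C -> active={job_B:*/14, job_E:*/15}
Op 7: register job_C */9 -> active={job_B:*/14, job_C:*/9, job_E:*/15}
Op 8: register job_C */12 -> active={job_B:*/14, job_C:*/12, job_E:*/15}
  job_B: interval 14, next fire after T=74 is 84
  job_C: interval 12, next fire after T=74 is 84
  job_E: interval 15, next fire after T=74 is 75
Earliest fire time = 75 (job job_E)

Answer: 75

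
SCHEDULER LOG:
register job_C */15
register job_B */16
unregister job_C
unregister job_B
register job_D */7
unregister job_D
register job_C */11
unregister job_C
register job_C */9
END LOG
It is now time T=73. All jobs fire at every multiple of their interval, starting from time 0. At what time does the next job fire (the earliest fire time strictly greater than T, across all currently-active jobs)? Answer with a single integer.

Answer: 81

Derivation:
Op 1: register job_C */15 -> active={job_C:*/15}
Op 2: register job_B */16 -> active={job_B:*/16, job_C:*/15}
Op 3: unregister job_C -> active={job_B:*/16}
Op 4: unregister job_B -> active={}
Op 5: register job_D */7 -> active={job_D:*/7}
Op 6: unregister job_D -> active={}
Op 7: register job_C */11 -> active={job_C:*/11}
Op 8: unregister job_C -> active={}
Op 9: register job_C */9 -> active={job_C:*/9}
  job_C: interval 9, next fire after T=73 is 81
Earliest fire time = 81 (job job_C)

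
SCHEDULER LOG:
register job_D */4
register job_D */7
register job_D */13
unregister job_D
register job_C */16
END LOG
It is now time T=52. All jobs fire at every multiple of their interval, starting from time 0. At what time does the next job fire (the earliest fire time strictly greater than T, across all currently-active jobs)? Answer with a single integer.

Answer: 64

Derivation:
Op 1: register job_D */4 -> active={job_D:*/4}
Op 2: register job_D */7 -> active={job_D:*/7}
Op 3: register job_D */13 -> active={job_D:*/13}
Op 4: unregister job_D -> active={}
Op 5: register job_C */16 -> active={job_C:*/16}
  job_C: interval 16, next fire after T=52 is 64
Earliest fire time = 64 (job job_C)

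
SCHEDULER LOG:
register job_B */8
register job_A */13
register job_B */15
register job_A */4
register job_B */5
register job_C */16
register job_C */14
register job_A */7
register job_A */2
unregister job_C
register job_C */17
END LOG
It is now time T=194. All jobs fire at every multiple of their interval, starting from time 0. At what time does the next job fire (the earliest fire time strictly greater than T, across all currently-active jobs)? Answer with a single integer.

Answer: 195

Derivation:
Op 1: register job_B */8 -> active={job_B:*/8}
Op 2: register job_A */13 -> active={job_A:*/13, job_B:*/8}
Op 3: register job_B */15 -> active={job_A:*/13, job_B:*/15}
Op 4: register job_A */4 -> active={job_A:*/4, job_B:*/15}
Op 5: register job_B */5 -> active={job_A:*/4, job_B:*/5}
Op 6: register job_C */16 -> active={job_A:*/4, job_B:*/5, job_C:*/16}
Op 7: register job_C */14 -> active={job_A:*/4, job_B:*/5, job_C:*/14}
Op 8: register job_A */7 -> active={job_A:*/7, job_B:*/5, job_C:*/14}
Op 9: register job_A */2 -> active={job_A:*/2, job_B:*/5, job_C:*/14}
Op 10: unregister job_C -> active={job_A:*/2, job_B:*/5}
Op 11: register job_C */17 -> active={job_A:*/2, job_B:*/5, job_C:*/17}
  job_A: interval 2, next fire after T=194 is 196
  job_B: interval 5, next fire after T=194 is 195
  job_C: interval 17, next fire after T=194 is 204
Earliest fire time = 195 (job job_B)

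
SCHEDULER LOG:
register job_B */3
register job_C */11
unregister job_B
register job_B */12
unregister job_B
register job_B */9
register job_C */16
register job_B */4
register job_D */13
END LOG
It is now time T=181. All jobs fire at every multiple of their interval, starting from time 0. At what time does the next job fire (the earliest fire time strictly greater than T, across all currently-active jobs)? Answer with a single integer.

Answer: 182

Derivation:
Op 1: register job_B */3 -> active={job_B:*/3}
Op 2: register job_C */11 -> active={job_B:*/3, job_C:*/11}
Op 3: unregister job_B -> active={job_C:*/11}
Op 4: register job_B */12 -> active={job_B:*/12, job_C:*/11}
Op 5: unregister job_B -> active={job_C:*/11}
Op 6: register job_B */9 -> active={job_B:*/9, job_C:*/11}
Op 7: register job_C */16 -> active={job_B:*/9, job_C:*/16}
Op 8: register job_B */4 -> active={job_B:*/4, job_C:*/16}
Op 9: register job_D */13 -> active={job_B:*/4, job_C:*/16, job_D:*/13}
  job_B: interval 4, next fire after T=181 is 184
  job_C: interval 16, next fire after T=181 is 192
  job_D: interval 13, next fire after T=181 is 182
Earliest fire time = 182 (job job_D)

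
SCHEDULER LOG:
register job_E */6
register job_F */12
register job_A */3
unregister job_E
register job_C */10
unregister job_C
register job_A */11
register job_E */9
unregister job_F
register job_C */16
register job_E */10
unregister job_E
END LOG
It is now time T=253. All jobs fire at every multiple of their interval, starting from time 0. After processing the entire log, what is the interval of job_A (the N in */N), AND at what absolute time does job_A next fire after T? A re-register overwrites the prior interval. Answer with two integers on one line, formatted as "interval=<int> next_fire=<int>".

Answer: interval=11 next_fire=264

Derivation:
Op 1: register job_E */6 -> active={job_E:*/6}
Op 2: register job_F */12 -> active={job_E:*/6, job_F:*/12}
Op 3: register job_A */3 -> active={job_A:*/3, job_E:*/6, job_F:*/12}
Op 4: unregister job_E -> active={job_A:*/3, job_F:*/12}
Op 5: register job_C */10 -> active={job_A:*/3, job_C:*/10, job_F:*/12}
Op 6: unregister job_C -> active={job_A:*/3, job_F:*/12}
Op 7: register job_A */11 -> active={job_A:*/11, job_F:*/12}
Op 8: register job_E */9 -> active={job_A:*/11, job_E:*/9, job_F:*/12}
Op 9: unregister job_F -> active={job_A:*/11, job_E:*/9}
Op 10: register job_C */16 -> active={job_A:*/11, job_C:*/16, job_E:*/9}
Op 11: register job_E */10 -> active={job_A:*/11, job_C:*/16, job_E:*/10}
Op 12: unregister job_E -> active={job_A:*/11, job_C:*/16}
Final interval of job_A = 11
Next fire of job_A after T=253: (253//11+1)*11 = 264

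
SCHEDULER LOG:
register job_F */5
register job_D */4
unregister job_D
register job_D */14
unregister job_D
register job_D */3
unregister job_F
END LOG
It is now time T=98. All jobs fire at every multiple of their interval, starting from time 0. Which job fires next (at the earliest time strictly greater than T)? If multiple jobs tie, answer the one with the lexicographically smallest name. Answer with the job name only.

Answer: job_D

Derivation:
Op 1: register job_F */5 -> active={job_F:*/5}
Op 2: register job_D */4 -> active={job_D:*/4, job_F:*/5}
Op 3: unregister job_D -> active={job_F:*/5}
Op 4: register job_D */14 -> active={job_D:*/14, job_F:*/5}
Op 5: unregister job_D -> active={job_F:*/5}
Op 6: register job_D */3 -> active={job_D:*/3, job_F:*/5}
Op 7: unregister job_F -> active={job_D:*/3}
  job_D: interval 3, next fire after T=98 is 99
Earliest = 99, winner (lex tiebreak) = job_D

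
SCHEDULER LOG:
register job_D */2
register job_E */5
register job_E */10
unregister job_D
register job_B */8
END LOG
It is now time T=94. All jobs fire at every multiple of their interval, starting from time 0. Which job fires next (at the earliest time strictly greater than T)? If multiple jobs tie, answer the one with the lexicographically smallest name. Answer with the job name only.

Answer: job_B

Derivation:
Op 1: register job_D */2 -> active={job_D:*/2}
Op 2: register job_E */5 -> active={job_D:*/2, job_E:*/5}
Op 3: register job_E */10 -> active={job_D:*/2, job_E:*/10}
Op 4: unregister job_D -> active={job_E:*/10}
Op 5: register job_B */8 -> active={job_B:*/8, job_E:*/10}
  job_B: interval 8, next fire after T=94 is 96
  job_E: interval 10, next fire after T=94 is 100
Earliest = 96, winner (lex tiebreak) = job_B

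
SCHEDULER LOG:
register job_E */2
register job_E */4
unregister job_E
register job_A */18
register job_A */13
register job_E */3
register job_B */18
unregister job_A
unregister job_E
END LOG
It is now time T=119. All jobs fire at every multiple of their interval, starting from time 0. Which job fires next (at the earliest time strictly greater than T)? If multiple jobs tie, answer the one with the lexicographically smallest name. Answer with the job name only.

Answer: job_B

Derivation:
Op 1: register job_E */2 -> active={job_E:*/2}
Op 2: register job_E */4 -> active={job_E:*/4}
Op 3: unregister job_E -> active={}
Op 4: register job_A */18 -> active={job_A:*/18}
Op 5: register job_A */13 -> active={job_A:*/13}
Op 6: register job_E */3 -> active={job_A:*/13, job_E:*/3}
Op 7: register job_B */18 -> active={job_A:*/13, job_B:*/18, job_E:*/3}
Op 8: unregister job_A -> active={job_B:*/18, job_E:*/3}
Op 9: unregister job_E -> active={job_B:*/18}
  job_B: interval 18, next fire after T=119 is 126
Earliest = 126, winner (lex tiebreak) = job_B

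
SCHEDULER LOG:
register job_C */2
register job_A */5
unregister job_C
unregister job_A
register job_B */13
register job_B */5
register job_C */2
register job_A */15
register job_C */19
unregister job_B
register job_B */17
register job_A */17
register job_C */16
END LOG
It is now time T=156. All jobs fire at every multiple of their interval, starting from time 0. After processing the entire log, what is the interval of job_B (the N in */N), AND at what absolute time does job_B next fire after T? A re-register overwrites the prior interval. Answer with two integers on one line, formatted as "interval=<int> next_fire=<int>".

Op 1: register job_C */2 -> active={job_C:*/2}
Op 2: register job_A */5 -> active={job_A:*/5, job_C:*/2}
Op 3: unregister job_C -> active={job_A:*/5}
Op 4: unregister job_A -> active={}
Op 5: register job_B */13 -> active={job_B:*/13}
Op 6: register job_B */5 -> active={job_B:*/5}
Op 7: register job_C */2 -> active={job_B:*/5, job_C:*/2}
Op 8: register job_A */15 -> active={job_A:*/15, job_B:*/5, job_C:*/2}
Op 9: register job_C */19 -> active={job_A:*/15, job_B:*/5, job_C:*/19}
Op 10: unregister job_B -> active={job_A:*/15, job_C:*/19}
Op 11: register job_B */17 -> active={job_A:*/15, job_B:*/17, job_C:*/19}
Op 12: register job_A */17 -> active={job_A:*/17, job_B:*/17, job_C:*/19}
Op 13: register job_C */16 -> active={job_A:*/17, job_B:*/17, job_C:*/16}
Final interval of job_B = 17
Next fire of job_B after T=156: (156//17+1)*17 = 170

Answer: interval=17 next_fire=170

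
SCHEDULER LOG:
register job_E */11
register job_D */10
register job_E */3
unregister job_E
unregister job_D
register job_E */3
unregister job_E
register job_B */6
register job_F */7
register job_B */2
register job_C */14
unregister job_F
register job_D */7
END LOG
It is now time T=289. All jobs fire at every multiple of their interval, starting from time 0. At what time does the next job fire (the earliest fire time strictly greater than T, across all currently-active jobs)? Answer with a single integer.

Answer: 290

Derivation:
Op 1: register job_E */11 -> active={job_E:*/11}
Op 2: register job_D */10 -> active={job_D:*/10, job_E:*/11}
Op 3: register job_E */3 -> active={job_D:*/10, job_E:*/3}
Op 4: unregister job_E -> active={job_D:*/10}
Op 5: unregister job_D -> active={}
Op 6: register job_E */3 -> active={job_E:*/3}
Op 7: unregister job_E -> active={}
Op 8: register job_B */6 -> active={job_B:*/6}
Op 9: register job_F */7 -> active={job_B:*/6, job_F:*/7}
Op 10: register job_B */2 -> active={job_B:*/2, job_F:*/7}
Op 11: register job_C */14 -> active={job_B:*/2, job_C:*/14, job_F:*/7}
Op 12: unregister job_F -> active={job_B:*/2, job_C:*/14}
Op 13: register job_D */7 -> active={job_B:*/2, job_C:*/14, job_D:*/7}
  job_B: interval 2, next fire after T=289 is 290
  job_C: interval 14, next fire after T=289 is 294
  job_D: interval 7, next fire after T=289 is 294
Earliest fire time = 290 (job job_B)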